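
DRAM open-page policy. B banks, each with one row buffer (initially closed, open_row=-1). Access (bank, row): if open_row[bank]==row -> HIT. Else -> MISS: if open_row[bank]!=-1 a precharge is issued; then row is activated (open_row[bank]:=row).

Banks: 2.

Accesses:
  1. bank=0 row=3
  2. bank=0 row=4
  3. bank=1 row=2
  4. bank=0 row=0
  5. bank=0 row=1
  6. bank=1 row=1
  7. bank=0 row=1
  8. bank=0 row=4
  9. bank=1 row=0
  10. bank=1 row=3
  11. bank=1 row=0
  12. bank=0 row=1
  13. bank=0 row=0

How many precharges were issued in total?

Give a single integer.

Acc 1: bank0 row3 -> MISS (open row3); precharges=0
Acc 2: bank0 row4 -> MISS (open row4); precharges=1
Acc 3: bank1 row2 -> MISS (open row2); precharges=1
Acc 4: bank0 row0 -> MISS (open row0); precharges=2
Acc 5: bank0 row1 -> MISS (open row1); precharges=3
Acc 6: bank1 row1 -> MISS (open row1); precharges=4
Acc 7: bank0 row1 -> HIT
Acc 8: bank0 row4 -> MISS (open row4); precharges=5
Acc 9: bank1 row0 -> MISS (open row0); precharges=6
Acc 10: bank1 row3 -> MISS (open row3); precharges=7
Acc 11: bank1 row0 -> MISS (open row0); precharges=8
Acc 12: bank0 row1 -> MISS (open row1); precharges=9
Acc 13: bank0 row0 -> MISS (open row0); precharges=10

Answer: 10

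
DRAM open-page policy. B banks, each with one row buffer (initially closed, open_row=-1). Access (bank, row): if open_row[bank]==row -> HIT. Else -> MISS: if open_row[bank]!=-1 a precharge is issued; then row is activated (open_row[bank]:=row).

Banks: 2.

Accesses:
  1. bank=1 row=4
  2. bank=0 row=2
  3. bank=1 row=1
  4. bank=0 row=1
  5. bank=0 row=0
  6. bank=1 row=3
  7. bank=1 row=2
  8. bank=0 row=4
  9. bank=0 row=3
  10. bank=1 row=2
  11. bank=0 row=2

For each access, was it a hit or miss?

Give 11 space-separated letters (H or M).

Acc 1: bank1 row4 -> MISS (open row4); precharges=0
Acc 2: bank0 row2 -> MISS (open row2); precharges=0
Acc 3: bank1 row1 -> MISS (open row1); precharges=1
Acc 4: bank0 row1 -> MISS (open row1); precharges=2
Acc 5: bank0 row0 -> MISS (open row0); precharges=3
Acc 6: bank1 row3 -> MISS (open row3); precharges=4
Acc 7: bank1 row2 -> MISS (open row2); precharges=5
Acc 8: bank0 row4 -> MISS (open row4); precharges=6
Acc 9: bank0 row3 -> MISS (open row3); precharges=7
Acc 10: bank1 row2 -> HIT
Acc 11: bank0 row2 -> MISS (open row2); precharges=8

Answer: M M M M M M M M M H M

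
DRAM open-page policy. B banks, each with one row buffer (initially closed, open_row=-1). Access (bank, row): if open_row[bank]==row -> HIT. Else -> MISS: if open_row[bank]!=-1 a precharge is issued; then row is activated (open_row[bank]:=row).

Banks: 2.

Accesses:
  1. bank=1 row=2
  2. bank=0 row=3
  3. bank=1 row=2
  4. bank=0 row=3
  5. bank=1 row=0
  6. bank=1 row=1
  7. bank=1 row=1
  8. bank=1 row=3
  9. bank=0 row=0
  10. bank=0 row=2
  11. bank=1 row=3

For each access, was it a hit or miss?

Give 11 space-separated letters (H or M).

Answer: M M H H M M H M M M H

Derivation:
Acc 1: bank1 row2 -> MISS (open row2); precharges=0
Acc 2: bank0 row3 -> MISS (open row3); precharges=0
Acc 3: bank1 row2 -> HIT
Acc 4: bank0 row3 -> HIT
Acc 5: bank1 row0 -> MISS (open row0); precharges=1
Acc 6: bank1 row1 -> MISS (open row1); precharges=2
Acc 7: bank1 row1 -> HIT
Acc 8: bank1 row3 -> MISS (open row3); precharges=3
Acc 9: bank0 row0 -> MISS (open row0); precharges=4
Acc 10: bank0 row2 -> MISS (open row2); precharges=5
Acc 11: bank1 row3 -> HIT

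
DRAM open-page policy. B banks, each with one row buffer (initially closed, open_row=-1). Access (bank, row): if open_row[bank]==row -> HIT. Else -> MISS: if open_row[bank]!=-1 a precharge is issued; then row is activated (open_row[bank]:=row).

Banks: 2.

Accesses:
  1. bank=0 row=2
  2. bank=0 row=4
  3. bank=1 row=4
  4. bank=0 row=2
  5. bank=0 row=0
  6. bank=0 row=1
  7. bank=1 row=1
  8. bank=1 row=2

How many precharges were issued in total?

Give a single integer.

Answer: 6

Derivation:
Acc 1: bank0 row2 -> MISS (open row2); precharges=0
Acc 2: bank0 row4 -> MISS (open row4); precharges=1
Acc 3: bank1 row4 -> MISS (open row4); precharges=1
Acc 4: bank0 row2 -> MISS (open row2); precharges=2
Acc 5: bank0 row0 -> MISS (open row0); precharges=3
Acc 6: bank0 row1 -> MISS (open row1); precharges=4
Acc 7: bank1 row1 -> MISS (open row1); precharges=5
Acc 8: bank1 row2 -> MISS (open row2); precharges=6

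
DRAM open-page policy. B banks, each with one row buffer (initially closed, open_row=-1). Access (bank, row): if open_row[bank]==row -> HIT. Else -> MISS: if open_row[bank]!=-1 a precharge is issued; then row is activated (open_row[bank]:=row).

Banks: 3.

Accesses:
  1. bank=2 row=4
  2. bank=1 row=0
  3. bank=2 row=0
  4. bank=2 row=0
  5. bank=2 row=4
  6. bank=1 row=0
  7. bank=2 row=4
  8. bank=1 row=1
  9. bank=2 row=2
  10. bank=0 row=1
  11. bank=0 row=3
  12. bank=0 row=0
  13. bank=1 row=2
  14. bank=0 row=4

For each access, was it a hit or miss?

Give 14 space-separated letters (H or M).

Acc 1: bank2 row4 -> MISS (open row4); precharges=0
Acc 2: bank1 row0 -> MISS (open row0); precharges=0
Acc 3: bank2 row0 -> MISS (open row0); precharges=1
Acc 4: bank2 row0 -> HIT
Acc 5: bank2 row4 -> MISS (open row4); precharges=2
Acc 6: bank1 row0 -> HIT
Acc 7: bank2 row4 -> HIT
Acc 8: bank1 row1 -> MISS (open row1); precharges=3
Acc 9: bank2 row2 -> MISS (open row2); precharges=4
Acc 10: bank0 row1 -> MISS (open row1); precharges=4
Acc 11: bank0 row3 -> MISS (open row3); precharges=5
Acc 12: bank0 row0 -> MISS (open row0); precharges=6
Acc 13: bank1 row2 -> MISS (open row2); precharges=7
Acc 14: bank0 row4 -> MISS (open row4); precharges=8

Answer: M M M H M H H M M M M M M M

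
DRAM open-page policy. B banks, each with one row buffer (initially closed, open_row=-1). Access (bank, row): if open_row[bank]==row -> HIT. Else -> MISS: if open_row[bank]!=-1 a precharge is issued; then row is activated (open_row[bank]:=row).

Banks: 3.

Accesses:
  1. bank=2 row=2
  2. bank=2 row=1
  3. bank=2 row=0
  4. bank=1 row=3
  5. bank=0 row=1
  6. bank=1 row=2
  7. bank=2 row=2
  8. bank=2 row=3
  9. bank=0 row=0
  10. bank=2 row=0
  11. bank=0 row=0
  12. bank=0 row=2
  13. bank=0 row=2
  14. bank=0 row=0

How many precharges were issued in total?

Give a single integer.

Answer: 9

Derivation:
Acc 1: bank2 row2 -> MISS (open row2); precharges=0
Acc 2: bank2 row1 -> MISS (open row1); precharges=1
Acc 3: bank2 row0 -> MISS (open row0); precharges=2
Acc 4: bank1 row3 -> MISS (open row3); precharges=2
Acc 5: bank0 row1 -> MISS (open row1); precharges=2
Acc 6: bank1 row2 -> MISS (open row2); precharges=3
Acc 7: bank2 row2 -> MISS (open row2); precharges=4
Acc 8: bank2 row3 -> MISS (open row3); precharges=5
Acc 9: bank0 row0 -> MISS (open row0); precharges=6
Acc 10: bank2 row0 -> MISS (open row0); precharges=7
Acc 11: bank0 row0 -> HIT
Acc 12: bank0 row2 -> MISS (open row2); precharges=8
Acc 13: bank0 row2 -> HIT
Acc 14: bank0 row0 -> MISS (open row0); precharges=9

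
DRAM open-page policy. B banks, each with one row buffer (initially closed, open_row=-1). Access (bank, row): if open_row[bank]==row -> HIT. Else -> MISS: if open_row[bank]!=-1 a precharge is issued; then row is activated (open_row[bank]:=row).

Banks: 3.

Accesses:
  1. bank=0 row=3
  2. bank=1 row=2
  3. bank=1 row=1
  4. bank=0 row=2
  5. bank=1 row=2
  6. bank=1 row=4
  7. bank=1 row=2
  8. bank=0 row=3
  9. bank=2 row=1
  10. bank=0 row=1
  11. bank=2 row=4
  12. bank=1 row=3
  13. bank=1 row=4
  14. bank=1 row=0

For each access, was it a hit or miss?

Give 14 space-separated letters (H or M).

Acc 1: bank0 row3 -> MISS (open row3); precharges=0
Acc 2: bank1 row2 -> MISS (open row2); precharges=0
Acc 3: bank1 row1 -> MISS (open row1); precharges=1
Acc 4: bank0 row2 -> MISS (open row2); precharges=2
Acc 5: bank1 row2 -> MISS (open row2); precharges=3
Acc 6: bank1 row4 -> MISS (open row4); precharges=4
Acc 7: bank1 row2 -> MISS (open row2); precharges=5
Acc 8: bank0 row3 -> MISS (open row3); precharges=6
Acc 9: bank2 row1 -> MISS (open row1); precharges=6
Acc 10: bank0 row1 -> MISS (open row1); precharges=7
Acc 11: bank2 row4 -> MISS (open row4); precharges=8
Acc 12: bank1 row3 -> MISS (open row3); precharges=9
Acc 13: bank1 row4 -> MISS (open row4); precharges=10
Acc 14: bank1 row0 -> MISS (open row0); precharges=11

Answer: M M M M M M M M M M M M M M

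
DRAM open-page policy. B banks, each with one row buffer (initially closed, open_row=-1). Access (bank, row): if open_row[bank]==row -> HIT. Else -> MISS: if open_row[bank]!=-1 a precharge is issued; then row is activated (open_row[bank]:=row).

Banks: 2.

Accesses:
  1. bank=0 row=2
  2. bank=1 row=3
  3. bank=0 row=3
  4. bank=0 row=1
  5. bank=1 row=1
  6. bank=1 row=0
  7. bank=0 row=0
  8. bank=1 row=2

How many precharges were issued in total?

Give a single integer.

Answer: 6

Derivation:
Acc 1: bank0 row2 -> MISS (open row2); precharges=0
Acc 2: bank1 row3 -> MISS (open row3); precharges=0
Acc 3: bank0 row3 -> MISS (open row3); precharges=1
Acc 4: bank0 row1 -> MISS (open row1); precharges=2
Acc 5: bank1 row1 -> MISS (open row1); precharges=3
Acc 6: bank1 row0 -> MISS (open row0); precharges=4
Acc 7: bank0 row0 -> MISS (open row0); precharges=5
Acc 8: bank1 row2 -> MISS (open row2); precharges=6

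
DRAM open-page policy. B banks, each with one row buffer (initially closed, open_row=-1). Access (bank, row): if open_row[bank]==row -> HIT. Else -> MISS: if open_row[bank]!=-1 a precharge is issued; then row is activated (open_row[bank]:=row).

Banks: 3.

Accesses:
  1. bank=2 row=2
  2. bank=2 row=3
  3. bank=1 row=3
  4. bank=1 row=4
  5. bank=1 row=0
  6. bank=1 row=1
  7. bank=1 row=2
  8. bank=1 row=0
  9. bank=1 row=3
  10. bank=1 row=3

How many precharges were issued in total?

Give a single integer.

Answer: 7

Derivation:
Acc 1: bank2 row2 -> MISS (open row2); precharges=0
Acc 2: bank2 row3 -> MISS (open row3); precharges=1
Acc 3: bank1 row3 -> MISS (open row3); precharges=1
Acc 4: bank1 row4 -> MISS (open row4); precharges=2
Acc 5: bank1 row0 -> MISS (open row0); precharges=3
Acc 6: bank1 row1 -> MISS (open row1); precharges=4
Acc 7: bank1 row2 -> MISS (open row2); precharges=5
Acc 8: bank1 row0 -> MISS (open row0); precharges=6
Acc 9: bank1 row3 -> MISS (open row3); precharges=7
Acc 10: bank1 row3 -> HIT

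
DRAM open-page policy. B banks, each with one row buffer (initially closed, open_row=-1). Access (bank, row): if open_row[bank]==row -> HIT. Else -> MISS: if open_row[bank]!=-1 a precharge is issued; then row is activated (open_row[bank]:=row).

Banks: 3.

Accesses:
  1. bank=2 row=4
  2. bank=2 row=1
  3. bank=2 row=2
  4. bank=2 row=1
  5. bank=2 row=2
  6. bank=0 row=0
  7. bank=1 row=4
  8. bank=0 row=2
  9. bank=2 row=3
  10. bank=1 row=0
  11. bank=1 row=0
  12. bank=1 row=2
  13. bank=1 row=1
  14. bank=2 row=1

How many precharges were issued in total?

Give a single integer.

Acc 1: bank2 row4 -> MISS (open row4); precharges=0
Acc 2: bank2 row1 -> MISS (open row1); precharges=1
Acc 3: bank2 row2 -> MISS (open row2); precharges=2
Acc 4: bank2 row1 -> MISS (open row1); precharges=3
Acc 5: bank2 row2 -> MISS (open row2); precharges=4
Acc 6: bank0 row0 -> MISS (open row0); precharges=4
Acc 7: bank1 row4 -> MISS (open row4); precharges=4
Acc 8: bank0 row2 -> MISS (open row2); precharges=5
Acc 9: bank2 row3 -> MISS (open row3); precharges=6
Acc 10: bank1 row0 -> MISS (open row0); precharges=7
Acc 11: bank1 row0 -> HIT
Acc 12: bank1 row2 -> MISS (open row2); precharges=8
Acc 13: bank1 row1 -> MISS (open row1); precharges=9
Acc 14: bank2 row1 -> MISS (open row1); precharges=10

Answer: 10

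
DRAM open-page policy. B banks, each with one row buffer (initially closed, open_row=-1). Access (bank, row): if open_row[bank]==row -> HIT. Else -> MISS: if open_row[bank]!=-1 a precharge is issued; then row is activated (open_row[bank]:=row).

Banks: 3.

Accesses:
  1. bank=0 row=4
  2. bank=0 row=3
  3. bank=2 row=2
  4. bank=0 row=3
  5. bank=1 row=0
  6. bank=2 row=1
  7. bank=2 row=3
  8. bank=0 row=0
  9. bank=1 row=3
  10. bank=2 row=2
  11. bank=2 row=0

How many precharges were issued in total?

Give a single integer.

Acc 1: bank0 row4 -> MISS (open row4); precharges=0
Acc 2: bank0 row3 -> MISS (open row3); precharges=1
Acc 3: bank2 row2 -> MISS (open row2); precharges=1
Acc 4: bank0 row3 -> HIT
Acc 5: bank1 row0 -> MISS (open row0); precharges=1
Acc 6: bank2 row1 -> MISS (open row1); precharges=2
Acc 7: bank2 row3 -> MISS (open row3); precharges=3
Acc 8: bank0 row0 -> MISS (open row0); precharges=4
Acc 9: bank1 row3 -> MISS (open row3); precharges=5
Acc 10: bank2 row2 -> MISS (open row2); precharges=6
Acc 11: bank2 row0 -> MISS (open row0); precharges=7

Answer: 7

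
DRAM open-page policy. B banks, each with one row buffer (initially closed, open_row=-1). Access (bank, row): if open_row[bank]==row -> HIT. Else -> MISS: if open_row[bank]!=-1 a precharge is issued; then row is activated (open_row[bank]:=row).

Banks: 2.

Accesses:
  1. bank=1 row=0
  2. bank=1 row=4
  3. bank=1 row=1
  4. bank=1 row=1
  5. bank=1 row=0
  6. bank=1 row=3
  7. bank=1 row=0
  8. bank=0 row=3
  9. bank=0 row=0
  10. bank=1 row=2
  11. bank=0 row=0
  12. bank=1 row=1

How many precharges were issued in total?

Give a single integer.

Acc 1: bank1 row0 -> MISS (open row0); precharges=0
Acc 2: bank1 row4 -> MISS (open row4); precharges=1
Acc 3: bank1 row1 -> MISS (open row1); precharges=2
Acc 4: bank1 row1 -> HIT
Acc 5: bank1 row0 -> MISS (open row0); precharges=3
Acc 6: bank1 row3 -> MISS (open row3); precharges=4
Acc 7: bank1 row0 -> MISS (open row0); precharges=5
Acc 8: bank0 row3 -> MISS (open row3); precharges=5
Acc 9: bank0 row0 -> MISS (open row0); precharges=6
Acc 10: bank1 row2 -> MISS (open row2); precharges=7
Acc 11: bank0 row0 -> HIT
Acc 12: bank1 row1 -> MISS (open row1); precharges=8

Answer: 8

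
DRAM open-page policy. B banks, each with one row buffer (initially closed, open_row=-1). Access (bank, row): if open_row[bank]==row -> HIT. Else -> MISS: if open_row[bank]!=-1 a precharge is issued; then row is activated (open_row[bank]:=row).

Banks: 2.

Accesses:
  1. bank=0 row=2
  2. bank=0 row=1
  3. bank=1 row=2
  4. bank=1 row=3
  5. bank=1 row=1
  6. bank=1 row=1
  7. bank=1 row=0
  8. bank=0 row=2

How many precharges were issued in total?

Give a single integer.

Answer: 5

Derivation:
Acc 1: bank0 row2 -> MISS (open row2); precharges=0
Acc 2: bank0 row1 -> MISS (open row1); precharges=1
Acc 3: bank1 row2 -> MISS (open row2); precharges=1
Acc 4: bank1 row3 -> MISS (open row3); precharges=2
Acc 5: bank1 row1 -> MISS (open row1); precharges=3
Acc 6: bank1 row1 -> HIT
Acc 7: bank1 row0 -> MISS (open row0); precharges=4
Acc 8: bank0 row2 -> MISS (open row2); precharges=5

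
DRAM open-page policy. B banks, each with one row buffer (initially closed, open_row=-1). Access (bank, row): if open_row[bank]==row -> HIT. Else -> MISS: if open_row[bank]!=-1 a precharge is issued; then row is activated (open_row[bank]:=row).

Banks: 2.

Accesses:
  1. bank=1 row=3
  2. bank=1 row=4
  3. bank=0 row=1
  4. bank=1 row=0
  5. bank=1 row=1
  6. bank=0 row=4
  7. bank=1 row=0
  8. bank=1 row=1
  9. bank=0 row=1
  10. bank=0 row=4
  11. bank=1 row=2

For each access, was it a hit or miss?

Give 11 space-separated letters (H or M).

Acc 1: bank1 row3 -> MISS (open row3); precharges=0
Acc 2: bank1 row4 -> MISS (open row4); precharges=1
Acc 3: bank0 row1 -> MISS (open row1); precharges=1
Acc 4: bank1 row0 -> MISS (open row0); precharges=2
Acc 5: bank1 row1 -> MISS (open row1); precharges=3
Acc 6: bank0 row4 -> MISS (open row4); precharges=4
Acc 7: bank1 row0 -> MISS (open row0); precharges=5
Acc 8: bank1 row1 -> MISS (open row1); precharges=6
Acc 9: bank0 row1 -> MISS (open row1); precharges=7
Acc 10: bank0 row4 -> MISS (open row4); precharges=8
Acc 11: bank1 row2 -> MISS (open row2); precharges=9

Answer: M M M M M M M M M M M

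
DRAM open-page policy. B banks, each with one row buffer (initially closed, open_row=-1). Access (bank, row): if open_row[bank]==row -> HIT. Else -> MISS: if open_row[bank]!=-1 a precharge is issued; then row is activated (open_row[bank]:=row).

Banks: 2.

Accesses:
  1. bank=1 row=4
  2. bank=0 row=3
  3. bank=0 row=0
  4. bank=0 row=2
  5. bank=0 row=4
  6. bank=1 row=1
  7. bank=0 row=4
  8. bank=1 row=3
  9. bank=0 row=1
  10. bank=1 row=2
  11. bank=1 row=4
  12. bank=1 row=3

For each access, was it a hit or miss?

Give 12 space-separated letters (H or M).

Answer: M M M M M M H M M M M M

Derivation:
Acc 1: bank1 row4 -> MISS (open row4); precharges=0
Acc 2: bank0 row3 -> MISS (open row3); precharges=0
Acc 3: bank0 row0 -> MISS (open row0); precharges=1
Acc 4: bank0 row2 -> MISS (open row2); precharges=2
Acc 5: bank0 row4 -> MISS (open row4); precharges=3
Acc 6: bank1 row1 -> MISS (open row1); precharges=4
Acc 7: bank0 row4 -> HIT
Acc 8: bank1 row3 -> MISS (open row3); precharges=5
Acc 9: bank0 row1 -> MISS (open row1); precharges=6
Acc 10: bank1 row2 -> MISS (open row2); precharges=7
Acc 11: bank1 row4 -> MISS (open row4); precharges=8
Acc 12: bank1 row3 -> MISS (open row3); precharges=9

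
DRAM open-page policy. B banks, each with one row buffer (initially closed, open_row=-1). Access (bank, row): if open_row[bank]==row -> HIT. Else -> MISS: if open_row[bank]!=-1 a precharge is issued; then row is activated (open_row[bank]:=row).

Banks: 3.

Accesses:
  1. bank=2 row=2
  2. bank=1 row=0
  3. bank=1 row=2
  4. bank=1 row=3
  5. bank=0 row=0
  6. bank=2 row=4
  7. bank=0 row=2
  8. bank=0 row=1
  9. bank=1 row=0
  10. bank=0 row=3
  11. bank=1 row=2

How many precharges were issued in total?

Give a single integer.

Answer: 8

Derivation:
Acc 1: bank2 row2 -> MISS (open row2); precharges=0
Acc 2: bank1 row0 -> MISS (open row0); precharges=0
Acc 3: bank1 row2 -> MISS (open row2); precharges=1
Acc 4: bank1 row3 -> MISS (open row3); precharges=2
Acc 5: bank0 row0 -> MISS (open row0); precharges=2
Acc 6: bank2 row4 -> MISS (open row4); precharges=3
Acc 7: bank0 row2 -> MISS (open row2); precharges=4
Acc 8: bank0 row1 -> MISS (open row1); precharges=5
Acc 9: bank1 row0 -> MISS (open row0); precharges=6
Acc 10: bank0 row3 -> MISS (open row3); precharges=7
Acc 11: bank1 row2 -> MISS (open row2); precharges=8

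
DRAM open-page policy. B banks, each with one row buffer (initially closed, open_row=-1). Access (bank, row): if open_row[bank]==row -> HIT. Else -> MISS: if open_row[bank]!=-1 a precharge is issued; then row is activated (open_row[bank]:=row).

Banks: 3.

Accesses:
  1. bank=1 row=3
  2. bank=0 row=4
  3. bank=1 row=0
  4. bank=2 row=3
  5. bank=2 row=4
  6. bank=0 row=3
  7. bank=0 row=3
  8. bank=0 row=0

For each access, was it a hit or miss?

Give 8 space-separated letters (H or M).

Answer: M M M M M M H M

Derivation:
Acc 1: bank1 row3 -> MISS (open row3); precharges=0
Acc 2: bank0 row4 -> MISS (open row4); precharges=0
Acc 3: bank1 row0 -> MISS (open row0); precharges=1
Acc 4: bank2 row3 -> MISS (open row3); precharges=1
Acc 5: bank2 row4 -> MISS (open row4); precharges=2
Acc 6: bank0 row3 -> MISS (open row3); precharges=3
Acc 7: bank0 row3 -> HIT
Acc 8: bank0 row0 -> MISS (open row0); precharges=4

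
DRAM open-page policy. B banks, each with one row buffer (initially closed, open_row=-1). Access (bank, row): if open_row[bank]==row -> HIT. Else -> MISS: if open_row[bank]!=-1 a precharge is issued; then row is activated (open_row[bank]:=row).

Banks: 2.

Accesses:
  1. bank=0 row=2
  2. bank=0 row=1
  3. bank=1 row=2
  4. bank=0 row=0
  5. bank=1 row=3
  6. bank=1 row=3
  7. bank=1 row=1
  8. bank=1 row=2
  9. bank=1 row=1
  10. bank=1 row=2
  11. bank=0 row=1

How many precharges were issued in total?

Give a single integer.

Acc 1: bank0 row2 -> MISS (open row2); precharges=0
Acc 2: bank0 row1 -> MISS (open row1); precharges=1
Acc 3: bank1 row2 -> MISS (open row2); precharges=1
Acc 4: bank0 row0 -> MISS (open row0); precharges=2
Acc 5: bank1 row3 -> MISS (open row3); precharges=3
Acc 6: bank1 row3 -> HIT
Acc 7: bank1 row1 -> MISS (open row1); precharges=4
Acc 8: bank1 row2 -> MISS (open row2); precharges=5
Acc 9: bank1 row1 -> MISS (open row1); precharges=6
Acc 10: bank1 row2 -> MISS (open row2); precharges=7
Acc 11: bank0 row1 -> MISS (open row1); precharges=8

Answer: 8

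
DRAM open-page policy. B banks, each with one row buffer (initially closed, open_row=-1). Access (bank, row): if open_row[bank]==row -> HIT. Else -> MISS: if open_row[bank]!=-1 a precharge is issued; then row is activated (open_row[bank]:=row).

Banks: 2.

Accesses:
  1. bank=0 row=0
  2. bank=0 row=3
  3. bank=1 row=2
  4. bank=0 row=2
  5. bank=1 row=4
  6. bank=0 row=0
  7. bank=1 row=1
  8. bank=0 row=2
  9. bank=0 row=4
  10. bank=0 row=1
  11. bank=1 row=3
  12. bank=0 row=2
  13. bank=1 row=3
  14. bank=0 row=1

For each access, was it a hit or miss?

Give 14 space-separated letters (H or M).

Answer: M M M M M M M M M M M M H M

Derivation:
Acc 1: bank0 row0 -> MISS (open row0); precharges=0
Acc 2: bank0 row3 -> MISS (open row3); precharges=1
Acc 3: bank1 row2 -> MISS (open row2); precharges=1
Acc 4: bank0 row2 -> MISS (open row2); precharges=2
Acc 5: bank1 row4 -> MISS (open row4); precharges=3
Acc 6: bank0 row0 -> MISS (open row0); precharges=4
Acc 7: bank1 row1 -> MISS (open row1); precharges=5
Acc 8: bank0 row2 -> MISS (open row2); precharges=6
Acc 9: bank0 row4 -> MISS (open row4); precharges=7
Acc 10: bank0 row1 -> MISS (open row1); precharges=8
Acc 11: bank1 row3 -> MISS (open row3); precharges=9
Acc 12: bank0 row2 -> MISS (open row2); precharges=10
Acc 13: bank1 row3 -> HIT
Acc 14: bank0 row1 -> MISS (open row1); precharges=11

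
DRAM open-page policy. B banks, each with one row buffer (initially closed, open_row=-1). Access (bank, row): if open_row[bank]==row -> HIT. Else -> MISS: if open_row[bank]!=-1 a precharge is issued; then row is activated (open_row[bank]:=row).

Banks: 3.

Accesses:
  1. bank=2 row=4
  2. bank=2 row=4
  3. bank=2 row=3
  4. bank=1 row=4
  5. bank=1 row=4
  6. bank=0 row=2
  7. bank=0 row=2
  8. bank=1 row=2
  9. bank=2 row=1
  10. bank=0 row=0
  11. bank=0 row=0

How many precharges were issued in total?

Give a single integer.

Answer: 4

Derivation:
Acc 1: bank2 row4 -> MISS (open row4); precharges=0
Acc 2: bank2 row4 -> HIT
Acc 3: bank2 row3 -> MISS (open row3); precharges=1
Acc 4: bank1 row4 -> MISS (open row4); precharges=1
Acc 5: bank1 row4 -> HIT
Acc 6: bank0 row2 -> MISS (open row2); precharges=1
Acc 7: bank0 row2 -> HIT
Acc 8: bank1 row2 -> MISS (open row2); precharges=2
Acc 9: bank2 row1 -> MISS (open row1); precharges=3
Acc 10: bank0 row0 -> MISS (open row0); precharges=4
Acc 11: bank0 row0 -> HIT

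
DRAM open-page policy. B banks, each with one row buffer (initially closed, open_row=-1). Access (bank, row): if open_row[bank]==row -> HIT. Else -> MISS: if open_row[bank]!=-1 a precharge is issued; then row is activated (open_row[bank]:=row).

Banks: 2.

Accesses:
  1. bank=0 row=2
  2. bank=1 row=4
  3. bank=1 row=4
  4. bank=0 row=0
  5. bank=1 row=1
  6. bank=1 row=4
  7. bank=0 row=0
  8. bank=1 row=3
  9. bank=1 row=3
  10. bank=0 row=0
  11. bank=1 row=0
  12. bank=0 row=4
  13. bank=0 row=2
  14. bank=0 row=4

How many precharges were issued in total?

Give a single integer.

Acc 1: bank0 row2 -> MISS (open row2); precharges=0
Acc 2: bank1 row4 -> MISS (open row4); precharges=0
Acc 3: bank1 row4 -> HIT
Acc 4: bank0 row0 -> MISS (open row0); precharges=1
Acc 5: bank1 row1 -> MISS (open row1); precharges=2
Acc 6: bank1 row4 -> MISS (open row4); precharges=3
Acc 7: bank0 row0 -> HIT
Acc 8: bank1 row3 -> MISS (open row3); precharges=4
Acc 9: bank1 row3 -> HIT
Acc 10: bank0 row0 -> HIT
Acc 11: bank1 row0 -> MISS (open row0); precharges=5
Acc 12: bank0 row4 -> MISS (open row4); precharges=6
Acc 13: bank0 row2 -> MISS (open row2); precharges=7
Acc 14: bank0 row4 -> MISS (open row4); precharges=8

Answer: 8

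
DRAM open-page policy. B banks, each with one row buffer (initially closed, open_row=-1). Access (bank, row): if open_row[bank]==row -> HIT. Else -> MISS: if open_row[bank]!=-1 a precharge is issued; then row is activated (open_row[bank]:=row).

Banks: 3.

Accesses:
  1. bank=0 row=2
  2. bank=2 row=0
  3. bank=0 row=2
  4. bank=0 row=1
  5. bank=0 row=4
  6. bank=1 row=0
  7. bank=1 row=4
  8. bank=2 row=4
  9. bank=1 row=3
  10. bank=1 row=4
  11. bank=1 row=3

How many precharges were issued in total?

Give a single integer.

Answer: 7

Derivation:
Acc 1: bank0 row2 -> MISS (open row2); precharges=0
Acc 2: bank2 row0 -> MISS (open row0); precharges=0
Acc 3: bank0 row2 -> HIT
Acc 4: bank0 row1 -> MISS (open row1); precharges=1
Acc 5: bank0 row4 -> MISS (open row4); precharges=2
Acc 6: bank1 row0 -> MISS (open row0); precharges=2
Acc 7: bank1 row4 -> MISS (open row4); precharges=3
Acc 8: bank2 row4 -> MISS (open row4); precharges=4
Acc 9: bank1 row3 -> MISS (open row3); precharges=5
Acc 10: bank1 row4 -> MISS (open row4); precharges=6
Acc 11: bank1 row3 -> MISS (open row3); precharges=7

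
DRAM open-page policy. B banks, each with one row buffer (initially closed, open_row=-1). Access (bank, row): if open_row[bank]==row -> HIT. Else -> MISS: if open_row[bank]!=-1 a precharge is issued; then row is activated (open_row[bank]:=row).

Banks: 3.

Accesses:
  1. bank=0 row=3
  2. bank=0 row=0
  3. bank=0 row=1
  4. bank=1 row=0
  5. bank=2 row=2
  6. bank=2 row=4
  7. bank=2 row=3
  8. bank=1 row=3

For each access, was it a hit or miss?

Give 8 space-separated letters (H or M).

Acc 1: bank0 row3 -> MISS (open row3); precharges=0
Acc 2: bank0 row0 -> MISS (open row0); precharges=1
Acc 3: bank0 row1 -> MISS (open row1); precharges=2
Acc 4: bank1 row0 -> MISS (open row0); precharges=2
Acc 5: bank2 row2 -> MISS (open row2); precharges=2
Acc 6: bank2 row4 -> MISS (open row4); precharges=3
Acc 7: bank2 row3 -> MISS (open row3); precharges=4
Acc 8: bank1 row3 -> MISS (open row3); precharges=5

Answer: M M M M M M M M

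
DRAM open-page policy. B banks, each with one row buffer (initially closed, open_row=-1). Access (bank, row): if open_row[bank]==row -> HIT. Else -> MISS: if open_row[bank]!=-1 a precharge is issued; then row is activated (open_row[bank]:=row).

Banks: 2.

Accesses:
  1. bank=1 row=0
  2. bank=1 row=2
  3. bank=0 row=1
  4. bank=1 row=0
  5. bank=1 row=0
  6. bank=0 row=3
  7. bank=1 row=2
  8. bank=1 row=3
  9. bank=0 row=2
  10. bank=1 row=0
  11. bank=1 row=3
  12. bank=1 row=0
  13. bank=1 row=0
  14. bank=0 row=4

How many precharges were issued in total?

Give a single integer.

Acc 1: bank1 row0 -> MISS (open row0); precharges=0
Acc 2: bank1 row2 -> MISS (open row2); precharges=1
Acc 3: bank0 row1 -> MISS (open row1); precharges=1
Acc 4: bank1 row0 -> MISS (open row0); precharges=2
Acc 5: bank1 row0 -> HIT
Acc 6: bank0 row3 -> MISS (open row3); precharges=3
Acc 7: bank1 row2 -> MISS (open row2); precharges=4
Acc 8: bank1 row3 -> MISS (open row3); precharges=5
Acc 9: bank0 row2 -> MISS (open row2); precharges=6
Acc 10: bank1 row0 -> MISS (open row0); precharges=7
Acc 11: bank1 row3 -> MISS (open row3); precharges=8
Acc 12: bank1 row0 -> MISS (open row0); precharges=9
Acc 13: bank1 row0 -> HIT
Acc 14: bank0 row4 -> MISS (open row4); precharges=10

Answer: 10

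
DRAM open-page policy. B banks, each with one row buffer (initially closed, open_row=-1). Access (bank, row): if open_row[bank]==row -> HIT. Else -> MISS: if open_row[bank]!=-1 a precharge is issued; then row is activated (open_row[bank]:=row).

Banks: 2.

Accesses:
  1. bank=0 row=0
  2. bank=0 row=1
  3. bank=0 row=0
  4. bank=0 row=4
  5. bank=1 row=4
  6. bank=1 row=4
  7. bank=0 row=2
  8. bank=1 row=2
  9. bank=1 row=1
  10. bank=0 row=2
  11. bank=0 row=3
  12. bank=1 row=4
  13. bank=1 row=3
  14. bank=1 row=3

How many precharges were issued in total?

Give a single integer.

Answer: 9

Derivation:
Acc 1: bank0 row0 -> MISS (open row0); precharges=0
Acc 2: bank0 row1 -> MISS (open row1); precharges=1
Acc 3: bank0 row0 -> MISS (open row0); precharges=2
Acc 4: bank0 row4 -> MISS (open row4); precharges=3
Acc 5: bank1 row4 -> MISS (open row4); precharges=3
Acc 6: bank1 row4 -> HIT
Acc 7: bank0 row2 -> MISS (open row2); precharges=4
Acc 8: bank1 row2 -> MISS (open row2); precharges=5
Acc 9: bank1 row1 -> MISS (open row1); precharges=6
Acc 10: bank0 row2 -> HIT
Acc 11: bank0 row3 -> MISS (open row3); precharges=7
Acc 12: bank1 row4 -> MISS (open row4); precharges=8
Acc 13: bank1 row3 -> MISS (open row3); precharges=9
Acc 14: bank1 row3 -> HIT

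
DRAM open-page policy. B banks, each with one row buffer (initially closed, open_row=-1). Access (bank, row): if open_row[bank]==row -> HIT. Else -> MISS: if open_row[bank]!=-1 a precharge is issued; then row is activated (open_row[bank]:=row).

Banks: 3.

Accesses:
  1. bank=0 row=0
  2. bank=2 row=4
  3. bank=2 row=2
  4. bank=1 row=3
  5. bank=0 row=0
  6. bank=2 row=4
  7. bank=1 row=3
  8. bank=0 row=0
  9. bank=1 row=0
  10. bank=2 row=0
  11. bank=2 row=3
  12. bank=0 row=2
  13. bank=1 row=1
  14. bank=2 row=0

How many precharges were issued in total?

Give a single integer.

Acc 1: bank0 row0 -> MISS (open row0); precharges=0
Acc 2: bank2 row4 -> MISS (open row4); precharges=0
Acc 3: bank2 row2 -> MISS (open row2); precharges=1
Acc 4: bank1 row3 -> MISS (open row3); precharges=1
Acc 5: bank0 row0 -> HIT
Acc 6: bank2 row4 -> MISS (open row4); precharges=2
Acc 7: bank1 row3 -> HIT
Acc 8: bank0 row0 -> HIT
Acc 9: bank1 row0 -> MISS (open row0); precharges=3
Acc 10: bank2 row0 -> MISS (open row0); precharges=4
Acc 11: bank2 row3 -> MISS (open row3); precharges=5
Acc 12: bank0 row2 -> MISS (open row2); precharges=6
Acc 13: bank1 row1 -> MISS (open row1); precharges=7
Acc 14: bank2 row0 -> MISS (open row0); precharges=8

Answer: 8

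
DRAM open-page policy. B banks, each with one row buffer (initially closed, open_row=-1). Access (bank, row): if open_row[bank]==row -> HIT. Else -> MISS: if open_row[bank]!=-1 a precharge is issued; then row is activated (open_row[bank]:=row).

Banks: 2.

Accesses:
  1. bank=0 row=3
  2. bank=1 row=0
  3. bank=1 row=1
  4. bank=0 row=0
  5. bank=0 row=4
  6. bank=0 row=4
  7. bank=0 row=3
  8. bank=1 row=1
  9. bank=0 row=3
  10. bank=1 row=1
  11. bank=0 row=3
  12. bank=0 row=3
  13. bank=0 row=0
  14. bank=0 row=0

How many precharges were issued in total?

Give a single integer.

Acc 1: bank0 row3 -> MISS (open row3); precharges=0
Acc 2: bank1 row0 -> MISS (open row0); precharges=0
Acc 3: bank1 row1 -> MISS (open row1); precharges=1
Acc 4: bank0 row0 -> MISS (open row0); precharges=2
Acc 5: bank0 row4 -> MISS (open row4); precharges=3
Acc 6: bank0 row4 -> HIT
Acc 7: bank0 row3 -> MISS (open row3); precharges=4
Acc 8: bank1 row1 -> HIT
Acc 9: bank0 row3 -> HIT
Acc 10: bank1 row1 -> HIT
Acc 11: bank0 row3 -> HIT
Acc 12: bank0 row3 -> HIT
Acc 13: bank0 row0 -> MISS (open row0); precharges=5
Acc 14: bank0 row0 -> HIT

Answer: 5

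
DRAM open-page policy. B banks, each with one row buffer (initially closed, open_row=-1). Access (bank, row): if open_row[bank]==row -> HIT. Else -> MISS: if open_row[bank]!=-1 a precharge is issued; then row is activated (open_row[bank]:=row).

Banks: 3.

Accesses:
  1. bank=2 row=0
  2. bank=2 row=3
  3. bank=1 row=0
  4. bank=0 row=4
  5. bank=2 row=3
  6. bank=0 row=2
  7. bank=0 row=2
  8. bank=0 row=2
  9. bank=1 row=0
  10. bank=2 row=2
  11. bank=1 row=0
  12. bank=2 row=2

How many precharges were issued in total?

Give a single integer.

Answer: 3

Derivation:
Acc 1: bank2 row0 -> MISS (open row0); precharges=0
Acc 2: bank2 row3 -> MISS (open row3); precharges=1
Acc 3: bank1 row0 -> MISS (open row0); precharges=1
Acc 4: bank0 row4 -> MISS (open row4); precharges=1
Acc 5: bank2 row3 -> HIT
Acc 6: bank0 row2 -> MISS (open row2); precharges=2
Acc 7: bank0 row2 -> HIT
Acc 8: bank0 row2 -> HIT
Acc 9: bank1 row0 -> HIT
Acc 10: bank2 row2 -> MISS (open row2); precharges=3
Acc 11: bank1 row0 -> HIT
Acc 12: bank2 row2 -> HIT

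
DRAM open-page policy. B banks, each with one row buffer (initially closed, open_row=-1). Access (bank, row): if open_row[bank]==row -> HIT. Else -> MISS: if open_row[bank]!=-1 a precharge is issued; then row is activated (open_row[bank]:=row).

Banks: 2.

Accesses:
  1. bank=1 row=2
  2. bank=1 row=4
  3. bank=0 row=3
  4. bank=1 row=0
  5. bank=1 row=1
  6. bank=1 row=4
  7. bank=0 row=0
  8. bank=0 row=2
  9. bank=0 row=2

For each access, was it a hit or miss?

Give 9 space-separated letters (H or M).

Answer: M M M M M M M M H

Derivation:
Acc 1: bank1 row2 -> MISS (open row2); precharges=0
Acc 2: bank1 row4 -> MISS (open row4); precharges=1
Acc 3: bank0 row3 -> MISS (open row3); precharges=1
Acc 4: bank1 row0 -> MISS (open row0); precharges=2
Acc 5: bank1 row1 -> MISS (open row1); precharges=3
Acc 6: bank1 row4 -> MISS (open row4); precharges=4
Acc 7: bank0 row0 -> MISS (open row0); precharges=5
Acc 8: bank0 row2 -> MISS (open row2); precharges=6
Acc 9: bank0 row2 -> HIT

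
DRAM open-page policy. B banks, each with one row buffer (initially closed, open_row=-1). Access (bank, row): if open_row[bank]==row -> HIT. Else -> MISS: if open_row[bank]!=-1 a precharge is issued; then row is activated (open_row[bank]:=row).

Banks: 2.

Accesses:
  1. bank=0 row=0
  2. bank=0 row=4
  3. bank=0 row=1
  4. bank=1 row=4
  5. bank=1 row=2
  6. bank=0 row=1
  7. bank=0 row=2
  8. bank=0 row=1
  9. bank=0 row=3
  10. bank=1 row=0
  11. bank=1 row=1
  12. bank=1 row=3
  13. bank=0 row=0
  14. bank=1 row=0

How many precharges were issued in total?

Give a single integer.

Answer: 11

Derivation:
Acc 1: bank0 row0 -> MISS (open row0); precharges=0
Acc 2: bank0 row4 -> MISS (open row4); precharges=1
Acc 3: bank0 row1 -> MISS (open row1); precharges=2
Acc 4: bank1 row4 -> MISS (open row4); precharges=2
Acc 5: bank1 row2 -> MISS (open row2); precharges=3
Acc 6: bank0 row1 -> HIT
Acc 7: bank0 row2 -> MISS (open row2); precharges=4
Acc 8: bank0 row1 -> MISS (open row1); precharges=5
Acc 9: bank0 row3 -> MISS (open row3); precharges=6
Acc 10: bank1 row0 -> MISS (open row0); precharges=7
Acc 11: bank1 row1 -> MISS (open row1); precharges=8
Acc 12: bank1 row3 -> MISS (open row3); precharges=9
Acc 13: bank0 row0 -> MISS (open row0); precharges=10
Acc 14: bank1 row0 -> MISS (open row0); precharges=11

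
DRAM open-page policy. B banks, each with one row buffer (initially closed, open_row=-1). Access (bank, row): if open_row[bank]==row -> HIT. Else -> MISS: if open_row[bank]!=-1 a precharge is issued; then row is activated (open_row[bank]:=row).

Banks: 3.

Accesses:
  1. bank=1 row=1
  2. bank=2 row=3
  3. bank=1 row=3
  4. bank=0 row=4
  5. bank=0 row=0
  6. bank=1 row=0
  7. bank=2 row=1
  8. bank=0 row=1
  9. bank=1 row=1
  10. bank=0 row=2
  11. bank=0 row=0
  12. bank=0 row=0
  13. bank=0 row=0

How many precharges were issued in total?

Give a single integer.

Answer: 8

Derivation:
Acc 1: bank1 row1 -> MISS (open row1); precharges=0
Acc 2: bank2 row3 -> MISS (open row3); precharges=0
Acc 3: bank1 row3 -> MISS (open row3); precharges=1
Acc 4: bank0 row4 -> MISS (open row4); precharges=1
Acc 5: bank0 row0 -> MISS (open row0); precharges=2
Acc 6: bank1 row0 -> MISS (open row0); precharges=3
Acc 7: bank2 row1 -> MISS (open row1); precharges=4
Acc 8: bank0 row1 -> MISS (open row1); precharges=5
Acc 9: bank1 row1 -> MISS (open row1); precharges=6
Acc 10: bank0 row2 -> MISS (open row2); precharges=7
Acc 11: bank0 row0 -> MISS (open row0); precharges=8
Acc 12: bank0 row0 -> HIT
Acc 13: bank0 row0 -> HIT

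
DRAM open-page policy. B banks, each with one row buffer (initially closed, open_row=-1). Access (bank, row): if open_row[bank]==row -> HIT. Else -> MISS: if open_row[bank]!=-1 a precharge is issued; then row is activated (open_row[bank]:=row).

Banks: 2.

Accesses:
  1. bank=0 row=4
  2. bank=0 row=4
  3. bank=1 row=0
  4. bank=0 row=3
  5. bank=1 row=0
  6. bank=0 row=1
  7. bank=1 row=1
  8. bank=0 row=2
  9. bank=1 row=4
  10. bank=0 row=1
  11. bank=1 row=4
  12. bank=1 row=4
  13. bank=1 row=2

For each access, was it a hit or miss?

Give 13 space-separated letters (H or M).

Acc 1: bank0 row4 -> MISS (open row4); precharges=0
Acc 2: bank0 row4 -> HIT
Acc 3: bank1 row0 -> MISS (open row0); precharges=0
Acc 4: bank0 row3 -> MISS (open row3); precharges=1
Acc 5: bank1 row0 -> HIT
Acc 6: bank0 row1 -> MISS (open row1); precharges=2
Acc 7: bank1 row1 -> MISS (open row1); precharges=3
Acc 8: bank0 row2 -> MISS (open row2); precharges=4
Acc 9: bank1 row4 -> MISS (open row4); precharges=5
Acc 10: bank0 row1 -> MISS (open row1); precharges=6
Acc 11: bank1 row4 -> HIT
Acc 12: bank1 row4 -> HIT
Acc 13: bank1 row2 -> MISS (open row2); precharges=7

Answer: M H M M H M M M M M H H M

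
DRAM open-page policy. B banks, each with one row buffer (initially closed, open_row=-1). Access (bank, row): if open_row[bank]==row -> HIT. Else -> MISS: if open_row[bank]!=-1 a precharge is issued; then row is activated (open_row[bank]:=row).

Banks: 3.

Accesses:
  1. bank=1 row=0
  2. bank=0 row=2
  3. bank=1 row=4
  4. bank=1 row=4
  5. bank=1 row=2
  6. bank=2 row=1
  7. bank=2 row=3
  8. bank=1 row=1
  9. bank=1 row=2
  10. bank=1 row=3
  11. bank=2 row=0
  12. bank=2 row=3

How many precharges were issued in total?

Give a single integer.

Acc 1: bank1 row0 -> MISS (open row0); precharges=0
Acc 2: bank0 row2 -> MISS (open row2); precharges=0
Acc 3: bank1 row4 -> MISS (open row4); precharges=1
Acc 4: bank1 row4 -> HIT
Acc 5: bank1 row2 -> MISS (open row2); precharges=2
Acc 6: bank2 row1 -> MISS (open row1); precharges=2
Acc 7: bank2 row3 -> MISS (open row3); precharges=3
Acc 8: bank1 row1 -> MISS (open row1); precharges=4
Acc 9: bank1 row2 -> MISS (open row2); precharges=5
Acc 10: bank1 row3 -> MISS (open row3); precharges=6
Acc 11: bank2 row0 -> MISS (open row0); precharges=7
Acc 12: bank2 row3 -> MISS (open row3); precharges=8

Answer: 8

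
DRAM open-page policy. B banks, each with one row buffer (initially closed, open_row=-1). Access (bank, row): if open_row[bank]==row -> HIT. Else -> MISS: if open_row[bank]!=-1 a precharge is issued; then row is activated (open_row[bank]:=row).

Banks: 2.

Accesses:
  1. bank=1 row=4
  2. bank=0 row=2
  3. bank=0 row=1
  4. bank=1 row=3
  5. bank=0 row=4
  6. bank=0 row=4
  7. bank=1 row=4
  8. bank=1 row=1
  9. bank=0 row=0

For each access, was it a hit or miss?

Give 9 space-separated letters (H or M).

Answer: M M M M M H M M M

Derivation:
Acc 1: bank1 row4 -> MISS (open row4); precharges=0
Acc 2: bank0 row2 -> MISS (open row2); precharges=0
Acc 3: bank0 row1 -> MISS (open row1); precharges=1
Acc 4: bank1 row3 -> MISS (open row3); precharges=2
Acc 5: bank0 row4 -> MISS (open row4); precharges=3
Acc 6: bank0 row4 -> HIT
Acc 7: bank1 row4 -> MISS (open row4); precharges=4
Acc 8: bank1 row1 -> MISS (open row1); precharges=5
Acc 9: bank0 row0 -> MISS (open row0); precharges=6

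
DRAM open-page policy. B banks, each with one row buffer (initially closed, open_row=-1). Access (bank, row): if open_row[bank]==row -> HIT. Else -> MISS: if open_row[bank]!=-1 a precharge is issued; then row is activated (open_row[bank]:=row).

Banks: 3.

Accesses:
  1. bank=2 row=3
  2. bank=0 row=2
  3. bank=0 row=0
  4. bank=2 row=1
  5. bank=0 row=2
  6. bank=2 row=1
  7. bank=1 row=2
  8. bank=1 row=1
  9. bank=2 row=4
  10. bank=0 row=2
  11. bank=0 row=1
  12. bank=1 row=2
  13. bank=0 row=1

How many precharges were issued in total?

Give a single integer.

Acc 1: bank2 row3 -> MISS (open row3); precharges=0
Acc 2: bank0 row2 -> MISS (open row2); precharges=0
Acc 3: bank0 row0 -> MISS (open row0); precharges=1
Acc 4: bank2 row1 -> MISS (open row1); precharges=2
Acc 5: bank0 row2 -> MISS (open row2); precharges=3
Acc 6: bank2 row1 -> HIT
Acc 7: bank1 row2 -> MISS (open row2); precharges=3
Acc 8: bank1 row1 -> MISS (open row1); precharges=4
Acc 9: bank2 row4 -> MISS (open row4); precharges=5
Acc 10: bank0 row2 -> HIT
Acc 11: bank0 row1 -> MISS (open row1); precharges=6
Acc 12: bank1 row2 -> MISS (open row2); precharges=7
Acc 13: bank0 row1 -> HIT

Answer: 7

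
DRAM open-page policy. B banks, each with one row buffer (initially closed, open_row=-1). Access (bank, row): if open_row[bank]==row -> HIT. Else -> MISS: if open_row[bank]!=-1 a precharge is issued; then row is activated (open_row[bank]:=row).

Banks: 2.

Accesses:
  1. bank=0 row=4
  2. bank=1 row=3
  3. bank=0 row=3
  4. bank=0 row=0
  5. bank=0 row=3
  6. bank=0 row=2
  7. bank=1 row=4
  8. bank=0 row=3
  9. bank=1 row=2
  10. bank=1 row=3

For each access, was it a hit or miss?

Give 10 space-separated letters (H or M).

Acc 1: bank0 row4 -> MISS (open row4); precharges=0
Acc 2: bank1 row3 -> MISS (open row3); precharges=0
Acc 3: bank0 row3 -> MISS (open row3); precharges=1
Acc 4: bank0 row0 -> MISS (open row0); precharges=2
Acc 5: bank0 row3 -> MISS (open row3); precharges=3
Acc 6: bank0 row2 -> MISS (open row2); precharges=4
Acc 7: bank1 row4 -> MISS (open row4); precharges=5
Acc 8: bank0 row3 -> MISS (open row3); precharges=6
Acc 9: bank1 row2 -> MISS (open row2); precharges=7
Acc 10: bank1 row3 -> MISS (open row3); precharges=8

Answer: M M M M M M M M M M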